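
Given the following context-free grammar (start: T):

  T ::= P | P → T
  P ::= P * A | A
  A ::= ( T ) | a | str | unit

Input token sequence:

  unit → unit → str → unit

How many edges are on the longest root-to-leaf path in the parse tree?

[T [P [A unit]] → [T [P [A unit]] → [T [P [A str]] → [T [P [A unit]]]]]]

6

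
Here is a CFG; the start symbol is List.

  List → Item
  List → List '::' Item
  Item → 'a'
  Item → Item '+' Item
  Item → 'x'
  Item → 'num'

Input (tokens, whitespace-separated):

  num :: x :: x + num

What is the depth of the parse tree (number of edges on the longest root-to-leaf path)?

[List [List [List [Item num]] :: [Item x]] :: [Item [Item x] + [Item num]]]

4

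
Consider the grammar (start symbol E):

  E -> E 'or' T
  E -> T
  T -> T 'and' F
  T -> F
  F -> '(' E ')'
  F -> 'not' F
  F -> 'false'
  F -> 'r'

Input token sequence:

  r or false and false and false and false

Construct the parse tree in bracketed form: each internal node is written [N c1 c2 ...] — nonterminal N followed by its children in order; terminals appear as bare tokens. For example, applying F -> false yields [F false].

[E [E [T [F r]]] or [T [T [T [T [F false]] and [F false]] and [F false]] and [F false]]]

E
E or T
T or T
F or T
r or T
r or T and F
r or T and F and F
r or T and F and F and F
r or F and F and F and F
r or false and F and F and F
r or false and false and F and F
r or false and false and false and F
r or false and false and false and false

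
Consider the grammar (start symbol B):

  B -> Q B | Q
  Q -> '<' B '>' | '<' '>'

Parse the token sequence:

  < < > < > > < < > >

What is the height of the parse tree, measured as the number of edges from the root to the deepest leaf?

[B [Q < [B [Q < >] [B [Q < >]]] >] [B [Q < [B [Q < >]] >]]]

5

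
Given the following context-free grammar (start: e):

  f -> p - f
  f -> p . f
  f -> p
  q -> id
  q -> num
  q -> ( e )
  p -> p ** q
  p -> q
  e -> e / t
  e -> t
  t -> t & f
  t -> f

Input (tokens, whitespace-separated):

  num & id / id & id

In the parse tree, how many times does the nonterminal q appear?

[e [e [t [t [f [p [q num]]]] & [f [p [q id]]]]] / [t [t [f [p [q id]]]] & [f [p [q id]]]]]

4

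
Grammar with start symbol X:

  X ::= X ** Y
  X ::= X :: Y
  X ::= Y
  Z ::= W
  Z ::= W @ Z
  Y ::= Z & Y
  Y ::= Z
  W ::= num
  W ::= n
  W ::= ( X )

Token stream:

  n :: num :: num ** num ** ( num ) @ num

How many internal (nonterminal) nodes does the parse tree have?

26

[X [X [X [X [X [Y [Z [W n]]]] :: [Y [Z [W num]]]] :: [Y [Z [W num]]]] ** [Y [Z [W num]]]] ** [Y [Z [W ( [X [Y [Z [W num]]]] )] @ [Z [W num]]]]]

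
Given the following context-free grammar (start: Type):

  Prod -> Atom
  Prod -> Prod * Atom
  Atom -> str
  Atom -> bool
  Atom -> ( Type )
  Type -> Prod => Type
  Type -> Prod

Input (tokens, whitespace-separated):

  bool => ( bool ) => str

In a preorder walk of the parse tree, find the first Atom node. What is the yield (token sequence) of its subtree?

[Type [Prod [Atom bool]] => [Type [Prod [Atom ( [Type [Prod [Atom bool]]] )]] => [Type [Prod [Atom str]]]]]

bool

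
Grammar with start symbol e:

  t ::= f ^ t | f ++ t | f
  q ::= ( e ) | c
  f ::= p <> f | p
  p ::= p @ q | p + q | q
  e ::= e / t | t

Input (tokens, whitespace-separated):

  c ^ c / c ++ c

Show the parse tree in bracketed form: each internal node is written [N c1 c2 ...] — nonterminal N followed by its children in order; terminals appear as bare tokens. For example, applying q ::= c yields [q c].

[e [e [t [f [p [q c]]] ^ [t [f [p [q c]]]]]] / [t [f [p [q c]]] ++ [t [f [p [q c]]]]]]

e
e / t
t / t
f ^ t / t
p ^ t / t
q ^ t / t
c ^ t / t
c ^ f / t
c ^ p / t
c ^ q / t
c ^ c / t
c ^ c / f ++ t
c ^ c / p ++ t
c ^ c / q ++ t
c ^ c / c ++ t
c ^ c / c ++ f
c ^ c / c ++ p
c ^ c / c ++ q
c ^ c / c ++ c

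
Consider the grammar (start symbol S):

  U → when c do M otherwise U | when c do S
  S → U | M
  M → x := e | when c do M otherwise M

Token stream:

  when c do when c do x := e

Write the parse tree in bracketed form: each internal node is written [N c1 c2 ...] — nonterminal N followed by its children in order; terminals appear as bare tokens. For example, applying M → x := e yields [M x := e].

[S [U when c do [S [U when c do [S [M x := e]]]]]]

S
U
when c do S
when c do U
when c do when c do S
when c do when c do M
when c do when c do x := e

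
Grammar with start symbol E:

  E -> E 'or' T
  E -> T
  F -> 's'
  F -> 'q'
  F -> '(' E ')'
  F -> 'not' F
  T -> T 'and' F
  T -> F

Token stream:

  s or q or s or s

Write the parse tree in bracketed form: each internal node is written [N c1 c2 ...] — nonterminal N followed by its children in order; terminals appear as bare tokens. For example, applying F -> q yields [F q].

E
E or T
E or T or T
E or T or T or T
T or T or T or T
F or T or T or T
s or T or T or T
s or F or T or T
s or q or T or T
s or q or F or T
s or q or s or T
s or q or s or F
s or q or s or s

[E [E [E [E [T [F s]]] or [T [F q]]] or [T [F s]]] or [T [F s]]]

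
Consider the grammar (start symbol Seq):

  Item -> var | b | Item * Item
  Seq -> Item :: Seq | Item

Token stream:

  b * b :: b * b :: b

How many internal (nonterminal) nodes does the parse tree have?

10

[Seq [Item [Item b] * [Item b]] :: [Seq [Item [Item b] * [Item b]] :: [Seq [Item b]]]]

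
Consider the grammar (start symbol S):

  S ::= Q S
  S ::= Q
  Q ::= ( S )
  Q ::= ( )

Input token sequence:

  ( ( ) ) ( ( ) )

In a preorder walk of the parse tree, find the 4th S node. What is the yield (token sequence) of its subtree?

[S [Q ( [S [Q ( )]] )] [S [Q ( [S [Q ( )]] )]]]

( )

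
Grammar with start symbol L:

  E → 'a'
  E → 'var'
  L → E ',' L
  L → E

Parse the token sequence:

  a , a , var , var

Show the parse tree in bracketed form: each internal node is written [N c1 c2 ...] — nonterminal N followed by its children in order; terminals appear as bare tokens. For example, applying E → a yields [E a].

L
E , L
a , L
a , E , L
a , a , L
a , a , E , L
a , a , var , L
a , a , var , E
a , a , var , var

[L [E a] , [L [E a] , [L [E var] , [L [E var]]]]]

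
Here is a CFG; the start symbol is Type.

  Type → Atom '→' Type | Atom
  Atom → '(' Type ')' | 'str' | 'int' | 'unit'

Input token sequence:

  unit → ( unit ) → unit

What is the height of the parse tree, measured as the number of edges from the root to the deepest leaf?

[Type [Atom unit] → [Type [Atom ( [Type [Atom unit]] )] → [Type [Atom unit]]]]

5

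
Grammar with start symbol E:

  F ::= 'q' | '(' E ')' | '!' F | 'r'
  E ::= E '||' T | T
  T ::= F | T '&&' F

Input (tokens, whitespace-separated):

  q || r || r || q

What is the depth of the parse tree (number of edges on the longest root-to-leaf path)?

[E [E [E [E [T [F q]]] || [T [F r]]] || [T [F r]]] || [T [F q]]]

6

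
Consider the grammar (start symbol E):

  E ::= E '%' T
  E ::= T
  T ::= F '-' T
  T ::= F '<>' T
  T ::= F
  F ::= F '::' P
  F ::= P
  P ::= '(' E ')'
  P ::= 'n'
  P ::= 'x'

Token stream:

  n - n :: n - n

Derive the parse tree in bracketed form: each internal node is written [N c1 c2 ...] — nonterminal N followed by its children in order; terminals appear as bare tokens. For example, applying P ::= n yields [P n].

E
T
F - T
P - T
n - T
n - F - T
n - F :: P - T
n - P :: P - T
n - n :: P - T
n - n :: n - T
n - n :: n - F
n - n :: n - P
n - n :: n - n

[E [T [F [P n]] - [T [F [F [P n]] :: [P n]] - [T [F [P n]]]]]]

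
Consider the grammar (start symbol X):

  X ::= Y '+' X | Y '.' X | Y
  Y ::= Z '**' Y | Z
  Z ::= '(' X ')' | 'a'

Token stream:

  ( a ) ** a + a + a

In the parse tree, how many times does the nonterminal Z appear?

[X [Y [Z ( [X [Y [Z a]]] )] ** [Y [Z a]]] + [X [Y [Z a]] + [X [Y [Z a]]]]]

5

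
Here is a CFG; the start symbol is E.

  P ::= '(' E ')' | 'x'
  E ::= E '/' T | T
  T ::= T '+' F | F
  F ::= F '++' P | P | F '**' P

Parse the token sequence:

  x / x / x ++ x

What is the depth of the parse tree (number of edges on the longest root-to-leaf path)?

6

[E [E [E [T [F [P x]]]] / [T [F [P x]]]] / [T [F [F [P x]] ++ [P x]]]]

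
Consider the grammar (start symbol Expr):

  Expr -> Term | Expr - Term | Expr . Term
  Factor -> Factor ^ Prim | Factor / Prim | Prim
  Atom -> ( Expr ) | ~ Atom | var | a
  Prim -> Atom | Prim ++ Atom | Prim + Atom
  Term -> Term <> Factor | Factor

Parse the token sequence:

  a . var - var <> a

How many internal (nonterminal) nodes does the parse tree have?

19

[Expr [Expr [Expr [Term [Factor [Prim [Atom a]]]]] . [Term [Factor [Prim [Atom var]]]]] - [Term [Term [Factor [Prim [Atom var]]]] <> [Factor [Prim [Atom a]]]]]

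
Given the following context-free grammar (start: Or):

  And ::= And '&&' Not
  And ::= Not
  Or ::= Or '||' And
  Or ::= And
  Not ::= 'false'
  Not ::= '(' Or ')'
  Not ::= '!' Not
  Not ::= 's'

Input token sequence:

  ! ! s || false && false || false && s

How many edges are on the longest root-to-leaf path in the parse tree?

[Or [Or [Or [And [Not ! [Not ! [Not s]]]]] || [And [And [Not false]] && [Not false]]] || [And [And [Not false]] && [Not s]]]

7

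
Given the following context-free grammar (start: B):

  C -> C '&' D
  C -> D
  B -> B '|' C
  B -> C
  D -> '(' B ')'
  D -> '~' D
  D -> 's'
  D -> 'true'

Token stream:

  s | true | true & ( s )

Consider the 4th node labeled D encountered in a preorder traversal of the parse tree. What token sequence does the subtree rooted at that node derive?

[B [B [B [C [D s]]] | [C [D true]]] | [C [C [D true]] & [D ( [B [C [D s]]] )]]]

( s )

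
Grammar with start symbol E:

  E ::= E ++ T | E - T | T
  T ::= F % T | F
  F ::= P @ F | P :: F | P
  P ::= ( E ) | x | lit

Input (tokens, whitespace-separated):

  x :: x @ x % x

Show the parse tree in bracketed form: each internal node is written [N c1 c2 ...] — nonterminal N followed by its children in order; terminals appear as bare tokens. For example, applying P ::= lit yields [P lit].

[E [T [F [P x] :: [F [P x] @ [F [P x]]]] % [T [F [P x]]]]]

E
T
F % T
P :: F % T
x :: F % T
x :: P @ F % T
x :: x @ F % T
x :: x @ P % T
x :: x @ x % T
x :: x @ x % F
x :: x @ x % P
x :: x @ x % x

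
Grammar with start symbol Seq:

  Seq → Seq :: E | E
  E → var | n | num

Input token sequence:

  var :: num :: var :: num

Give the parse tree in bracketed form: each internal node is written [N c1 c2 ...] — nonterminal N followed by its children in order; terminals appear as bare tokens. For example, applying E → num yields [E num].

[Seq [Seq [Seq [Seq [E var]] :: [E num]] :: [E var]] :: [E num]]

Seq
Seq :: E
Seq :: E :: E
Seq :: E :: E :: E
E :: E :: E :: E
var :: E :: E :: E
var :: num :: E :: E
var :: num :: var :: E
var :: num :: var :: num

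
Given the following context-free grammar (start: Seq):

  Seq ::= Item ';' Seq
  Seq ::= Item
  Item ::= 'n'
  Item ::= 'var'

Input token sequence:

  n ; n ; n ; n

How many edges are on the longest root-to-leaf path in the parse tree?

5

[Seq [Item n] ; [Seq [Item n] ; [Seq [Item n] ; [Seq [Item n]]]]]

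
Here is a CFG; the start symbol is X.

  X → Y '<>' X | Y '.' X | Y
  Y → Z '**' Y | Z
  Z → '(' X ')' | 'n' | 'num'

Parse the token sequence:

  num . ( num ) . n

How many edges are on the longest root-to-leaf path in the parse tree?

7

[X [Y [Z num]] . [X [Y [Z ( [X [Y [Z num]]] )]] . [X [Y [Z n]]]]]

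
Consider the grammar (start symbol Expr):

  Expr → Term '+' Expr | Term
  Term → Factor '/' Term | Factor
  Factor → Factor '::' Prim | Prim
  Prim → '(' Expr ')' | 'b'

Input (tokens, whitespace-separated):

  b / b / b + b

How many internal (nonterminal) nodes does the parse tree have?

[Expr [Term [Factor [Prim b]] / [Term [Factor [Prim b]] / [Term [Factor [Prim b]]]]] + [Expr [Term [Factor [Prim b]]]]]

14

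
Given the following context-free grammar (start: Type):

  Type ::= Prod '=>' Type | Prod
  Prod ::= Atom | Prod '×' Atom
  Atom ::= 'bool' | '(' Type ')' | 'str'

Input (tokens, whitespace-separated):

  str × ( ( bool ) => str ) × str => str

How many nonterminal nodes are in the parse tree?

[Type [Prod [Prod [Prod [Atom str]] × [Atom ( [Type [Prod [Atom ( [Type [Prod [Atom bool]]] )]] => [Type [Prod [Atom str]]]] )]] × [Atom str]] => [Type [Prod [Atom str]]]]

19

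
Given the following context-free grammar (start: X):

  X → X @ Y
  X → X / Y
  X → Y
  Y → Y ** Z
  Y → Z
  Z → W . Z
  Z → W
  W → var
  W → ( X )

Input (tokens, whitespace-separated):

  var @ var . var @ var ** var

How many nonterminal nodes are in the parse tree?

[X [X [X [Y [Z [W var]]]] @ [Y [Z [W var] . [Z [W var]]]]] @ [Y [Y [Z [W var]]] ** [Z [W var]]]]

17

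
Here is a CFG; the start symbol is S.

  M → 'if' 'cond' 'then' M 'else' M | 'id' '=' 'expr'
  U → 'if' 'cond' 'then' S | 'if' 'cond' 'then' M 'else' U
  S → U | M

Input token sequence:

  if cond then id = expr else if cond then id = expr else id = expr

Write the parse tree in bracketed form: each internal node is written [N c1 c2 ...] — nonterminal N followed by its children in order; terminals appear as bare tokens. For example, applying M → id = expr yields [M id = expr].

S
M
if cond then M else M
if cond then id = expr else M
if cond then id = expr else if cond then M else M
if cond then id = expr else if cond then id = expr else M
if cond then id = expr else if cond then id = expr else id = expr

[S [M if cond then [M id = expr] else [M if cond then [M id = expr] else [M id = expr]]]]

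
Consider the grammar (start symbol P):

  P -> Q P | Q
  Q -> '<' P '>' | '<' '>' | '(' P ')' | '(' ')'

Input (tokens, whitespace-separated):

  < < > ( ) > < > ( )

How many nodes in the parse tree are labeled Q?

[P [Q < [P [Q < >] [P [Q ( )]]] >] [P [Q < >] [P [Q ( )]]]]

5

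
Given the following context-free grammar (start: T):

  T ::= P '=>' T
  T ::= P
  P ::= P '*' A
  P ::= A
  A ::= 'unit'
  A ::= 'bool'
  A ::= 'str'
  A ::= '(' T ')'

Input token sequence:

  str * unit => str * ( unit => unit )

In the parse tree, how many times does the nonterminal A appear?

[T [P [P [A str]] * [A unit]] => [T [P [P [A str]] * [A ( [T [P [A unit]] => [T [P [A unit]]]] )]]]]

6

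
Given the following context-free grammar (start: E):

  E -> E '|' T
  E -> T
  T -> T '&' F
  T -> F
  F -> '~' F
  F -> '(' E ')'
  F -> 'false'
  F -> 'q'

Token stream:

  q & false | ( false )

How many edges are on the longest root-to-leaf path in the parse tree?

[E [E [T [T [F q]] & [F false]]] | [T [F ( [E [T [F false]]] )]]]

6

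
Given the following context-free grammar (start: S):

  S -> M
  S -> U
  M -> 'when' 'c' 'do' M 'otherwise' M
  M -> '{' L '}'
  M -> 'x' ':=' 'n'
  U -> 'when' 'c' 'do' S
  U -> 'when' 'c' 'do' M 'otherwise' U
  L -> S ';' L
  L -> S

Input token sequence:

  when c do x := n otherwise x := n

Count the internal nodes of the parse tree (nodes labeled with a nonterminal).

4

[S [M when c do [M x := n] otherwise [M x := n]]]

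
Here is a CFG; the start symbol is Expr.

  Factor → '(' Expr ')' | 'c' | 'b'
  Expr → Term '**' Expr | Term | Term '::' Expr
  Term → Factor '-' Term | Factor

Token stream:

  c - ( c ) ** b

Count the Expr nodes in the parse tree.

3

[Expr [Term [Factor c] - [Term [Factor ( [Expr [Term [Factor c]]] )]]] ** [Expr [Term [Factor b]]]]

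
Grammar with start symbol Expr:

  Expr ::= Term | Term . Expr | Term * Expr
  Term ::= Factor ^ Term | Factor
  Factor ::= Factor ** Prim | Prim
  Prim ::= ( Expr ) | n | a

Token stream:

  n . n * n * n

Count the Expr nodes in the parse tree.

4

[Expr [Term [Factor [Prim n]]] . [Expr [Term [Factor [Prim n]]] * [Expr [Term [Factor [Prim n]]] * [Expr [Term [Factor [Prim n]]]]]]]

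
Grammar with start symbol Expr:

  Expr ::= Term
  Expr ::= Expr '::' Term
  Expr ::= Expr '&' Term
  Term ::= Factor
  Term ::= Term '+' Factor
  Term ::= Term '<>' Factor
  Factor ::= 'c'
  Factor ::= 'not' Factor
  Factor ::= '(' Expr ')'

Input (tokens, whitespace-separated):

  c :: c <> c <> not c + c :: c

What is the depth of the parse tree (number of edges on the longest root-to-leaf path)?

7

[Expr [Expr [Expr [Term [Factor c]]] :: [Term [Term [Term [Term [Factor c]] <> [Factor c]] <> [Factor not [Factor c]]] + [Factor c]]] :: [Term [Factor c]]]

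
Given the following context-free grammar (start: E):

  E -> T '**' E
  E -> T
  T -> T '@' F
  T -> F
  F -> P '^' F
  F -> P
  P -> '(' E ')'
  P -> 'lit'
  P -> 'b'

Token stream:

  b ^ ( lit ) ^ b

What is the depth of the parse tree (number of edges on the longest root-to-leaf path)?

9

[E [T [F [P b] ^ [F [P ( [E [T [F [P lit]]]] )] ^ [F [P b]]]]]]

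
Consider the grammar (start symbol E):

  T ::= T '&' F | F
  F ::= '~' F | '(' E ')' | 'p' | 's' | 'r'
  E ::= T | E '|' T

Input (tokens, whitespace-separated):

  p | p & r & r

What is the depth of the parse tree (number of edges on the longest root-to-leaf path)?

[E [E [T [F p]]] | [T [T [T [F p]] & [F r]] & [F r]]]

5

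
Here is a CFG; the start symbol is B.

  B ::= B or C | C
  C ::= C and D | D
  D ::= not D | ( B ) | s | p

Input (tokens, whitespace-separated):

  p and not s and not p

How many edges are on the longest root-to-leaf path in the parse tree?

5

[B [C [C [C [D p]] and [D not [D s]]] and [D not [D p]]]]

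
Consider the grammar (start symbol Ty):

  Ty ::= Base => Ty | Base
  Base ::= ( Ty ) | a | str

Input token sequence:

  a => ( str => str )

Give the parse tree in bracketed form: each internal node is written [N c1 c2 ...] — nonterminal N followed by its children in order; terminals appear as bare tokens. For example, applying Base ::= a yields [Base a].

Ty
Base => Ty
a => Ty
a => Base
a => ( Ty )
a => ( Base => Ty )
a => ( str => Ty )
a => ( str => Base )
a => ( str => str )

[Ty [Base a] => [Ty [Base ( [Ty [Base str] => [Ty [Base str]]] )]]]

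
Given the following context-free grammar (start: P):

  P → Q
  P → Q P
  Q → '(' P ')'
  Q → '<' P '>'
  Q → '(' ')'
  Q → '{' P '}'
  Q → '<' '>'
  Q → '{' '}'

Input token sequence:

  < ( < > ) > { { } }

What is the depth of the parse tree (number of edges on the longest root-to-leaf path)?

6

[P [Q < [P [Q ( [P [Q < >]] )]] >] [P [Q { [P [Q { }]] }]]]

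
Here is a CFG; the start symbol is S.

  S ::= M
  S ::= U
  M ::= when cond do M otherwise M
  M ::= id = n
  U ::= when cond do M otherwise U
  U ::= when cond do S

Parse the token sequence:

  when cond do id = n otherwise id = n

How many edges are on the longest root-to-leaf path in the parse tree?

3

[S [M when cond do [M id = n] otherwise [M id = n]]]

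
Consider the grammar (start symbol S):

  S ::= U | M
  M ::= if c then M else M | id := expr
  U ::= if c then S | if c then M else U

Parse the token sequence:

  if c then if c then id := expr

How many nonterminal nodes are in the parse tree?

6

[S [U if c then [S [U if c then [S [M id := expr]]]]]]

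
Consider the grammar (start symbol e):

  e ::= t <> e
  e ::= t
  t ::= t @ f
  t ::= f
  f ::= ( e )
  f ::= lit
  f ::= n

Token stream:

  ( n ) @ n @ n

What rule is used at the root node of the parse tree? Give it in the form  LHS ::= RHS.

[e [t [t [t [f ( [e [t [f n]]] )]] @ [f n]] @ [f n]]]

e ::= t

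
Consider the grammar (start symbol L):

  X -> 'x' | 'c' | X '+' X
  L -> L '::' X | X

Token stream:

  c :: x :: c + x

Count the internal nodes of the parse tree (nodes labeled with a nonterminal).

8

[L [L [L [X c]] :: [X x]] :: [X [X c] + [X x]]]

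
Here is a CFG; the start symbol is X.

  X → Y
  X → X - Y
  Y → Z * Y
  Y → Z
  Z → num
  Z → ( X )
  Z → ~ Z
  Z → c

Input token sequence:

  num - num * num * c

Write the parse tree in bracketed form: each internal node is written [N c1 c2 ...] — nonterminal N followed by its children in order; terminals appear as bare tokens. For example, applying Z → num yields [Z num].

[X [X [Y [Z num]]] - [Y [Z num] * [Y [Z num] * [Y [Z c]]]]]

X
X - Y
Y - Y
Z - Y
num - Y
num - Z * Y
num - num * Y
num - num * Z * Y
num - num * num * Y
num - num * num * Z
num - num * num * c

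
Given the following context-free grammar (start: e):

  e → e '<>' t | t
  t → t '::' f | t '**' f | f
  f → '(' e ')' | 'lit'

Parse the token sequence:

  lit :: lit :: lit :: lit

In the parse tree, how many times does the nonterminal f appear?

4

[e [t [t [t [t [f lit]] :: [f lit]] :: [f lit]] :: [f lit]]]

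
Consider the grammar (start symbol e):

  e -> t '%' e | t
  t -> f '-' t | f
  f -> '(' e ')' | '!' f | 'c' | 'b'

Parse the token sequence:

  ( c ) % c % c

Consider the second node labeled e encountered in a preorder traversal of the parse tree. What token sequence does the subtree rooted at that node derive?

c

[e [t [f ( [e [t [f c]]] )]] % [e [t [f c]] % [e [t [f c]]]]]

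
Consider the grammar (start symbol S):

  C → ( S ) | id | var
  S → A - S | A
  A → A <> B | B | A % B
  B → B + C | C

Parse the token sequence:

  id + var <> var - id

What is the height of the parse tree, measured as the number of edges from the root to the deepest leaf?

6

[S [A [A [B [B [C id]] + [C var]]] <> [B [C var]]] - [S [A [B [C id]]]]]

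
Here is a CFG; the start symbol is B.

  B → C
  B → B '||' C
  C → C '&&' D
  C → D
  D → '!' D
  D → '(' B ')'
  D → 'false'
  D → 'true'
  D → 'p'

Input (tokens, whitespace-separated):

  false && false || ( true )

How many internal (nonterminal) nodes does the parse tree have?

[B [B [C [C [D false]] && [D false]]] || [C [D ( [B [C [D true]]] )]]]

11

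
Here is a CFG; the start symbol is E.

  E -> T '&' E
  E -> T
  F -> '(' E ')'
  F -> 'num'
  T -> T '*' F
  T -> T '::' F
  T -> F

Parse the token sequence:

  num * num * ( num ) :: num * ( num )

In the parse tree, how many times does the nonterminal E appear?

[E [T [T [T [T [T [F num]] * [F num]] * [F ( [E [T [F num]]] )]] :: [F num]] * [F ( [E [T [F num]]] )]]]

3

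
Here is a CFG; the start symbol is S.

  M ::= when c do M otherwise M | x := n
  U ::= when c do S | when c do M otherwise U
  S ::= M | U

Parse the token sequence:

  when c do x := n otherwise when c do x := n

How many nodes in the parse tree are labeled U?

[S [U when c do [M x := n] otherwise [U when c do [S [M x := n]]]]]

2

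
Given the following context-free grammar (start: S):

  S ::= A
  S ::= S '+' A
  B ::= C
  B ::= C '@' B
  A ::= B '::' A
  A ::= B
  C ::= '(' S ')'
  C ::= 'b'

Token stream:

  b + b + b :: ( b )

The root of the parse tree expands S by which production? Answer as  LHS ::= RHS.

[S [S [S [A [B [C b]]]] + [A [B [C b]]]] + [A [B [C b]] :: [A [B [C ( [S [A [B [C b]]]] )]]]]]

S ::= S '+' A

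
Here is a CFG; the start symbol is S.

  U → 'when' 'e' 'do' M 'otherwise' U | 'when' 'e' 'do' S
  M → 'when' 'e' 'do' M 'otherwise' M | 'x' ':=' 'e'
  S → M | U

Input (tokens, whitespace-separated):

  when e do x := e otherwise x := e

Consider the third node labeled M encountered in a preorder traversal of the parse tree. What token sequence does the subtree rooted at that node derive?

x := e

[S [M when e do [M x := e] otherwise [M x := e]]]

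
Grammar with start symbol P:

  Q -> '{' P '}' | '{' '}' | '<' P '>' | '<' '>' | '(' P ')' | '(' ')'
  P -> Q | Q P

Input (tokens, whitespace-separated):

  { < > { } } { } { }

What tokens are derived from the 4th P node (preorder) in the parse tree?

{ } { }

[P [Q { [P [Q < >] [P [Q { }]]] }] [P [Q { }] [P [Q { }]]]]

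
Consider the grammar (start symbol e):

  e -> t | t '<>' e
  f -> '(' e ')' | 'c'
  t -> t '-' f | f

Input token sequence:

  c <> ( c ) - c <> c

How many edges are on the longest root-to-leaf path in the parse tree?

8

[e [t [f c]] <> [e [t [t [f ( [e [t [f c]]] )]] - [f c]] <> [e [t [f c]]]]]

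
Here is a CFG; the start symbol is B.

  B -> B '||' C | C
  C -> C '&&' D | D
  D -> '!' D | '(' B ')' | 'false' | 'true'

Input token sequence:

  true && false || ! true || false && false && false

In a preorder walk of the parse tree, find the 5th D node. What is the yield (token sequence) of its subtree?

false

[B [B [B [C [C [D true]] && [D false]]] || [C [D ! [D true]]]] || [C [C [C [D false]] && [D false]] && [D false]]]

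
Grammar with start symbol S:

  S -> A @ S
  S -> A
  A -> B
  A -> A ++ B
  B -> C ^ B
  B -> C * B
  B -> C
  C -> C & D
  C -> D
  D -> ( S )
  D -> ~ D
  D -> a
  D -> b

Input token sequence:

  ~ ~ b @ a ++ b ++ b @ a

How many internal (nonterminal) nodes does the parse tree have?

25

[S [A [B [C [D ~ [D ~ [D b]]]]]] @ [S [A [A [A [B [C [D a]]]] ++ [B [C [D b]]]] ++ [B [C [D b]]]] @ [S [A [B [C [D a]]]]]]]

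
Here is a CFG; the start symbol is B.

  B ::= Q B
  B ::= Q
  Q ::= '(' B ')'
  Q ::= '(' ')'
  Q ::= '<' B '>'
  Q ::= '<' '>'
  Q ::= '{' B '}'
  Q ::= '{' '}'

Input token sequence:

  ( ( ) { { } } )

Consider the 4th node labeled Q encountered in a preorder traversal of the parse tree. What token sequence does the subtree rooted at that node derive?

{ }

[B [Q ( [B [Q ( )] [B [Q { [B [Q { }]] }]]] )]]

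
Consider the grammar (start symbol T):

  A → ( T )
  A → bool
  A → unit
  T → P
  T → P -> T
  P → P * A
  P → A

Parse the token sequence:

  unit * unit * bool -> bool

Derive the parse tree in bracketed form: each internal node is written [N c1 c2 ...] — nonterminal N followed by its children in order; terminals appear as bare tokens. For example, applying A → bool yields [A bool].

[T [P [P [P [A unit]] * [A unit]] * [A bool]] -> [T [P [A bool]]]]

T
P -> T
P * A -> T
P * A * A -> T
A * A * A -> T
unit * A * A -> T
unit * unit * A -> T
unit * unit * bool -> T
unit * unit * bool -> P
unit * unit * bool -> A
unit * unit * bool -> bool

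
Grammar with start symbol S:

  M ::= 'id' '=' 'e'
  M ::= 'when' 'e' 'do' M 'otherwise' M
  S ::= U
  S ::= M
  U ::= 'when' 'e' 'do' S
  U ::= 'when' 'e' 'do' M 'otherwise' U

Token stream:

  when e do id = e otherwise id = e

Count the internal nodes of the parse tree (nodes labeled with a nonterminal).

4

[S [M when e do [M id = e] otherwise [M id = e]]]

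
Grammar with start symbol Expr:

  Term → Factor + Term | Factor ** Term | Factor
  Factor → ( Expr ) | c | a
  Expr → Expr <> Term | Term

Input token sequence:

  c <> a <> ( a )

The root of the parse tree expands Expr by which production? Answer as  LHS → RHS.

[Expr [Expr [Expr [Term [Factor c]]] <> [Term [Factor a]]] <> [Term [Factor ( [Expr [Term [Factor a]]] )]]]

Expr → Expr <> Term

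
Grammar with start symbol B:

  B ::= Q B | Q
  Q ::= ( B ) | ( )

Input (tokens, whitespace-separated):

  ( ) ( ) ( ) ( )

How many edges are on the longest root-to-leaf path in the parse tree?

5

[B [Q ( )] [B [Q ( )] [B [Q ( )] [B [Q ( )]]]]]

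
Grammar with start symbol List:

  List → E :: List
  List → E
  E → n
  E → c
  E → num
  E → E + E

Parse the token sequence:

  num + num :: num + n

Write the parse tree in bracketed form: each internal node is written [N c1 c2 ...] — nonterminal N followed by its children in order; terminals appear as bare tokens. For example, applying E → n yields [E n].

List
E :: List
E + E :: List
num + E :: List
num + num :: List
num + num :: E
num + num :: E + E
num + num :: num + E
num + num :: num + n

[List [E [E num] + [E num]] :: [List [E [E num] + [E n]]]]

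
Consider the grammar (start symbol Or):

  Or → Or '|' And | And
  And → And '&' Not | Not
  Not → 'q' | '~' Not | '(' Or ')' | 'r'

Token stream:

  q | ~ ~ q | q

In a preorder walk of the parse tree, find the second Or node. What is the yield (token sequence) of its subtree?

q | ~ ~ q

[Or [Or [Or [And [Not q]]] | [And [Not ~ [Not ~ [Not q]]]]] | [And [Not q]]]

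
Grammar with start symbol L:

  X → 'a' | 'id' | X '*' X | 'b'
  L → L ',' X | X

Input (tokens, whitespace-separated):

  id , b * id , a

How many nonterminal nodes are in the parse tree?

8

[L [L [L [X id]] , [X [X b] * [X id]]] , [X a]]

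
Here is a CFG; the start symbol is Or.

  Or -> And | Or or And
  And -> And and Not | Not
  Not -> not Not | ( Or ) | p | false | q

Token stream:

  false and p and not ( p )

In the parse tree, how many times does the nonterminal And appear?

4

[Or [And [And [And [Not false]] and [Not p]] and [Not not [Not ( [Or [And [Not p]]] )]]]]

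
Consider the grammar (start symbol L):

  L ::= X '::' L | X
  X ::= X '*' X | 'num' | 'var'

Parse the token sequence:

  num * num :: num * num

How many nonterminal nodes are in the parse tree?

[L [X [X num] * [X num]] :: [L [X [X num] * [X num]]]]

8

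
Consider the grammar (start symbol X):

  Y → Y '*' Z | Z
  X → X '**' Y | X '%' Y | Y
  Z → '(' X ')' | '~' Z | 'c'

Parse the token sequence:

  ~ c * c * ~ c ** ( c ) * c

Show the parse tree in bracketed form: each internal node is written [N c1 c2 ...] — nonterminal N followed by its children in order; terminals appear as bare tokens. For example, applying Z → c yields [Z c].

X
X ** Y
Y ** Y
Y * Z ** Y
Y * Z * Z ** Y
Z * Z * Z ** Y
~ Z * Z * Z ** Y
~ c * Z * Z ** Y
~ c * c * Z ** Y
~ c * c * ~ Z ** Y
~ c * c * ~ c ** Y
~ c * c * ~ c ** Y * Z
~ c * c * ~ c ** Z * Z
~ c * c * ~ c ** ( X ) * Z
~ c * c * ~ c ** ( Y ) * Z
~ c * c * ~ c ** ( Z ) * Z
~ c * c * ~ c ** ( c ) * Z
~ c * c * ~ c ** ( c ) * c

[X [X [Y [Y [Y [Z ~ [Z c]]] * [Z c]] * [Z ~ [Z c]]]] ** [Y [Y [Z ( [X [Y [Z c]]] )]] * [Z c]]]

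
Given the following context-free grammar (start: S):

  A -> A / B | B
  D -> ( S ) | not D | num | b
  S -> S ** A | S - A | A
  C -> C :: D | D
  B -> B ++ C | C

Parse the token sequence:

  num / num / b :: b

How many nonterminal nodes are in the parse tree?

15

[S [A [A [A [B [C [D num]]]] / [B [C [D num]]]] / [B [C [C [D b]] :: [D b]]]]]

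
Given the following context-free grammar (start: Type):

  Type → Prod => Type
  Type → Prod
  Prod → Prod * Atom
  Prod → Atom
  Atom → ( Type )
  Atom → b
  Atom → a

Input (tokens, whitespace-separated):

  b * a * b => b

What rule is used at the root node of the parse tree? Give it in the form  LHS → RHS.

Type → Prod => Type

[Type [Prod [Prod [Prod [Atom b]] * [Atom a]] * [Atom b]] => [Type [Prod [Atom b]]]]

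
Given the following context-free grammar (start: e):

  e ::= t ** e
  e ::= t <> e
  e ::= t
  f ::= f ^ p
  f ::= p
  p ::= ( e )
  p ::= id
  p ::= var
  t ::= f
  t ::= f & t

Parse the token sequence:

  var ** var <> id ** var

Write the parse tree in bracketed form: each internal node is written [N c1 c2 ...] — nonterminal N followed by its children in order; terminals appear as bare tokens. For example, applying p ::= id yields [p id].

[e [t [f [p var]]] ** [e [t [f [p var]]] <> [e [t [f [p id]]] ** [e [t [f [p var]]]]]]]

e
t ** e
f ** e
p ** e
var ** e
var ** t <> e
var ** f <> e
var ** p <> e
var ** var <> e
var ** var <> t ** e
var ** var <> f ** e
var ** var <> p ** e
var ** var <> id ** e
var ** var <> id ** t
var ** var <> id ** f
var ** var <> id ** p
var ** var <> id ** var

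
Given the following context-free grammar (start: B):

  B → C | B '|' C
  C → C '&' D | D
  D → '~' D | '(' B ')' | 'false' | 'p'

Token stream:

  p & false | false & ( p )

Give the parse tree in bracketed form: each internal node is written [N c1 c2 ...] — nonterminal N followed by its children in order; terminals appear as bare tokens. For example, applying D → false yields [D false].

[B [B [C [C [D p]] & [D false]]] | [C [C [D false]] & [D ( [B [C [D p]]] )]]]

B
B | C
C | C
C & D | C
D & D | C
p & D | C
p & false | C
p & false | C & D
p & false | D & D
p & false | false & D
p & false | false & ( B )
p & false | false & ( C )
p & false | false & ( D )
p & false | false & ( p )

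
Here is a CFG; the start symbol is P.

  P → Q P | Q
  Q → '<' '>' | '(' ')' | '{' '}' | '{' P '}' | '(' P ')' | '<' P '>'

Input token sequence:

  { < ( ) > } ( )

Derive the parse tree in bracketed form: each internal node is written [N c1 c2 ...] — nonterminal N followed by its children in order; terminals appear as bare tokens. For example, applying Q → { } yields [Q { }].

[P [Q { [P [Q < [P [Q ( )]] >]] }] [P [Q ( )]]]

P
Q P
{ P } P
{ Q } P
{ < P > } P
{ < Q > } P
{ < ( ) > } P
{ < ( ) > } Q
{ < ( ) > } ( )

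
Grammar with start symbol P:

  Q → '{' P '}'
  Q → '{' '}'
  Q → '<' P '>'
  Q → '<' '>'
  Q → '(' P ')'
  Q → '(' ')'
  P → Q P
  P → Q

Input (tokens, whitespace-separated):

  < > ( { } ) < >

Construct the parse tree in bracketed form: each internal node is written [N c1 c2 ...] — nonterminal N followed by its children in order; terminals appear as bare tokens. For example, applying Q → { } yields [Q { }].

[P [Q < >] [P [Q ( [P [Q { }]] )] [P [Q < >]]]]

P
Q P
< > P
< > Q P
< > ( P ) P
< > ( Q ) P
< > ( { } ) P
< > ( { } ) Q
< > ( { } ) < >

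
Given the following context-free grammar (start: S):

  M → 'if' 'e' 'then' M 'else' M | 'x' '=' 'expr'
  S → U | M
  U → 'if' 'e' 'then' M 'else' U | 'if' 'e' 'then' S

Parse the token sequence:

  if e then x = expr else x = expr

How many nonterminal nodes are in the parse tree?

[S [M if e then [M x = expr] else [M x = expr]]]

4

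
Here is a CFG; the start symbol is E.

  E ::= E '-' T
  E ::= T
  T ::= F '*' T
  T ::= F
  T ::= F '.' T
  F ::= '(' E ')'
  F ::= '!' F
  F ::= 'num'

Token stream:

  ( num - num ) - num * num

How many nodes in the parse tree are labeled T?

[E [E [T [F ( [E [E [T [F num]]] - [T [F num]]] )]]] - [T [F num] * [T [F num]]]]

5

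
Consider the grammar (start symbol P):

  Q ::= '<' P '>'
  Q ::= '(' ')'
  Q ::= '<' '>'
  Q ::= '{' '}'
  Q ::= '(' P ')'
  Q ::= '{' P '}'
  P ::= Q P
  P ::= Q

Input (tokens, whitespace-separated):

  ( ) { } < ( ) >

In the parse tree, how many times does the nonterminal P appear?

4

[P [Q ( )] [P [Q { }] [P [Q < [P [Q ( )]] >]]]]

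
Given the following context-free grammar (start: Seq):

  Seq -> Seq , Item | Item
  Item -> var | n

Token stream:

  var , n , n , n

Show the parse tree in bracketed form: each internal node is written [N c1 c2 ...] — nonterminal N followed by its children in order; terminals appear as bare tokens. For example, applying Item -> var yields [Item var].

Seq
Seq , Item
Seq , Item , Item
Seq , Item , Item , Item
Item , Item , Item , Item
var , Item , Item , Item
var , n , Item , Item
var , n , n , Item
var , n , n , n

[Seq [Seq [Seq [Seq [Item var]] , [Item n]] , [Item n]] , [Item n]]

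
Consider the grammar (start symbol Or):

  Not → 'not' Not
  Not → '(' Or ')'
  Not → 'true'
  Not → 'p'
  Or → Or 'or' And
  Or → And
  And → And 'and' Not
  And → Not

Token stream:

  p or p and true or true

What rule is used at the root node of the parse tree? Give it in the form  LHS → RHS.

[Or [Or [Or [And [Not p]]] or [And [And [Not p]] and [Not true]]] or [And [Not true]]]

Or → Or 'or' And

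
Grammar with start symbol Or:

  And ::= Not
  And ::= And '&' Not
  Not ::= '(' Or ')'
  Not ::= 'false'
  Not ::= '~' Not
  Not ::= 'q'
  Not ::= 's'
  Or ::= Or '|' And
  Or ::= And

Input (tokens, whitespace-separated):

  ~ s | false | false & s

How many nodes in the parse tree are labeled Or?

3

[Or [Or [Or [And [Not ~ [Not s]]]] | [And [Not false]]] | [And [And [Not false]] & [Not s]]]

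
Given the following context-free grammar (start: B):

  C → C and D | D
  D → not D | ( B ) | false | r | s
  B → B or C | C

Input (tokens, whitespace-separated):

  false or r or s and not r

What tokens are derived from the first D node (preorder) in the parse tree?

[B [B [B [C [D false]]] or [C [D r]]] or [C [C [D s]] and [D not [D r]]]]

false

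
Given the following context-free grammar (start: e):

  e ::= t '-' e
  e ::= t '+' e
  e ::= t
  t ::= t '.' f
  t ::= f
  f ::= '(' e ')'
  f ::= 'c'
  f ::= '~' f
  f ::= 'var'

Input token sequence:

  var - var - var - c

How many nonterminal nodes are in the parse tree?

[e [t [f var]] - [e [t [f var]] - [e [t [f var]] - [e [t [f c]]]]]]

12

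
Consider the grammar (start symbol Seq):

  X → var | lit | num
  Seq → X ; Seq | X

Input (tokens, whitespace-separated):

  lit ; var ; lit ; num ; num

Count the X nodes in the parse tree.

[Seq [X lit] ; [Seq [X var] ; [Seq [X lit] ; [Seq [X num] ; [Seq [X num]]]]]]

5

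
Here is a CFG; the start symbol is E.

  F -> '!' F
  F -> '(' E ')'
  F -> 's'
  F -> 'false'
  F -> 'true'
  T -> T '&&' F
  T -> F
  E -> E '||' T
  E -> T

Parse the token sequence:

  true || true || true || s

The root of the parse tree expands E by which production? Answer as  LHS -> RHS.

E -> E '||' T

[E [E [E [E [T [F true]]] || [T [F true]]] || [T [F true]]] || [T [F s]]]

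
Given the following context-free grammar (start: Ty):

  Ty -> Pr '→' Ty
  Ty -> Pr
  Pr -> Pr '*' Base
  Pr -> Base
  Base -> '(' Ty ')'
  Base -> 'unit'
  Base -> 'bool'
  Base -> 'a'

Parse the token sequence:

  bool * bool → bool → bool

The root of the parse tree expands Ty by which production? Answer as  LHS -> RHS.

[Ty [Pr [Pr [Base bool]] * [Base bool]] → [Ty [Pr [Base bool]] → [Ty [Pr [Base bool]]]]]

Ty -> Pr '→' Ty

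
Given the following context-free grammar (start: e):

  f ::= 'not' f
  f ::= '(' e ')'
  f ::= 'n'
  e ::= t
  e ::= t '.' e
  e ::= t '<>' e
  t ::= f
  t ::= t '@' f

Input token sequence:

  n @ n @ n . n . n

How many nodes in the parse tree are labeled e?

[e [t [t [t [f n]] @ [f n]] @ [f n]] . [e [t [f n]] . [e [t [f n]]]]]

3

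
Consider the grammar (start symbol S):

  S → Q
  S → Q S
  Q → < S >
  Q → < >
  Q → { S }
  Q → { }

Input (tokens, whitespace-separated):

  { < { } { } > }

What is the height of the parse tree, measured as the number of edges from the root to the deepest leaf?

7

[S [Q { [S [Q < [S [Q { }] [S [Q { }]]] >]] }]]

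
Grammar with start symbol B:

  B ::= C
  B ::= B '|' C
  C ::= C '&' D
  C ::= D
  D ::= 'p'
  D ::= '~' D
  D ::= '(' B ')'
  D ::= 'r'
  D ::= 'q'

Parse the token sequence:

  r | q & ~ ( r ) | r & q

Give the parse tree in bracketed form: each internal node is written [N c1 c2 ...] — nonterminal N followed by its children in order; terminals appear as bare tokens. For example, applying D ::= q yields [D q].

B
B | C
B | C | C
C | C | C
D | C | C
r | C | C
r | C & D | C
r | D & D | C
r | q & D | C
r | q & ~ D | C
r | q & ~ ( B ) | C
r | q & ~ ( C ) | C
r | q & ~ ( D ) | C
r | q & ~ ( r ) | C
r | q & ~ ( r ) | C & D
r | q & ~ ( r ) | D & D
r | q & ~ ( r ) | r & D
r | q & ~ ( r ) | r & q

[B [B [B [C [D r]]] | [C [C [D q]] & [D ~ [D ( [B [C [D r]]] )]]]] | [C [C [D r]] & [D q]]]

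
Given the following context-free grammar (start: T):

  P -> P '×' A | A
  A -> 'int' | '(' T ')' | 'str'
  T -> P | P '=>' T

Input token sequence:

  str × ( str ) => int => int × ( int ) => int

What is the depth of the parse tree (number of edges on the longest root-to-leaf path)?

[T [P [P [A str]] × [A ( [T [P [A str]]] )]] => [T [P [A int]] => [T [P [P [A int]] × [A ( [T [P [A int]]] )]] => [T [P [A int]]]]]]

8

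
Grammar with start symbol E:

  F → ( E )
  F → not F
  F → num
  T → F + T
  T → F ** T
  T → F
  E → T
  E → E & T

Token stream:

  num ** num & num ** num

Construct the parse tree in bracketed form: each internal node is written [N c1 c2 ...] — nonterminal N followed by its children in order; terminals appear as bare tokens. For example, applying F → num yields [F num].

[E [E [T [F num] ** [T [F num]]]] & [T [F num] ** [T [F num]]]]

E
E & T
T & T
F ** T & T
num ** T & T
num ** F & T
num ** num & T
num ** num & F ** T
num ** num & num ** T
num ** num & num ** F
num ** num & num ** num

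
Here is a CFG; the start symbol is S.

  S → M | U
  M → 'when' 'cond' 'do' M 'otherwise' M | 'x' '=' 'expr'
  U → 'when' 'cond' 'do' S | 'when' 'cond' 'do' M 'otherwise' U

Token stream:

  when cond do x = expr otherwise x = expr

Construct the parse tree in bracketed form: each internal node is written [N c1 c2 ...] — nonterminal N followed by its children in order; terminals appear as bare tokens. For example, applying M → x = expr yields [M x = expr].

S
M
when cond do M otherwise M
when cond do x = expr otherwise M
when cond do x = expr otherwise x = expr

[S [M when cond do [M x = expr] otherwise [M x = expr]]]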